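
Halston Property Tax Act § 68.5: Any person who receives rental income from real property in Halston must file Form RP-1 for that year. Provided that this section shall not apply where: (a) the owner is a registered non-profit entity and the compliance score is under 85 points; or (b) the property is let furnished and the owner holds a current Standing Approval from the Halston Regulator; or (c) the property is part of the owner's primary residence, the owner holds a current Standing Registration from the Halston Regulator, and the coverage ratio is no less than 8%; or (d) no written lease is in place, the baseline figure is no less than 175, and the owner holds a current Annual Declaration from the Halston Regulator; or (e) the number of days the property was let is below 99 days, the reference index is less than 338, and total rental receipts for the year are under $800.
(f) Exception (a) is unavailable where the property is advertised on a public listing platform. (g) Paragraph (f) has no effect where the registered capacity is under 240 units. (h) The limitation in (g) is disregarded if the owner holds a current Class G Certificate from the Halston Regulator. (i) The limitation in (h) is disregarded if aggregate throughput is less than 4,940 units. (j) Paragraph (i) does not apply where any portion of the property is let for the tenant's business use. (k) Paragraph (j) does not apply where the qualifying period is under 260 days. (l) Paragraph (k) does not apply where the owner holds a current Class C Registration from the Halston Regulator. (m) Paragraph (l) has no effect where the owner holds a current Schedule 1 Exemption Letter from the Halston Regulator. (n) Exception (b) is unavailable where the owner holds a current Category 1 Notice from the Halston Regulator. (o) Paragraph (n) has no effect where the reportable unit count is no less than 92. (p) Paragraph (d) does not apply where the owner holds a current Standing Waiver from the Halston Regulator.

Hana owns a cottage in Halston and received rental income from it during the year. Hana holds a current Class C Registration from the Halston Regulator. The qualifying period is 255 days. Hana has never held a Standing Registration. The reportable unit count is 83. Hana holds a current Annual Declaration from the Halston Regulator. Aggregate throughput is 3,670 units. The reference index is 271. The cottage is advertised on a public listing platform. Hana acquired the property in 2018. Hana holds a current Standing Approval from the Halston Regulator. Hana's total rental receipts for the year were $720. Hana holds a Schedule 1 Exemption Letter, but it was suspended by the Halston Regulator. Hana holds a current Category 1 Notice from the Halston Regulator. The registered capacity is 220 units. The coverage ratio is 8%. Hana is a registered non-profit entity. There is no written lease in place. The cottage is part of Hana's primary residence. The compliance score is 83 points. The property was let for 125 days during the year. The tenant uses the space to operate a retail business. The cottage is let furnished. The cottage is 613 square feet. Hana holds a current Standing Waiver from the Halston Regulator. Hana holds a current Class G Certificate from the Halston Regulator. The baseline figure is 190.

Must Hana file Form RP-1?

Yes — Hana must file Form RP-1.

All of (a)'s requirements are met (Hana is a registered non-profit; the compliance score is 83 points, under the 85 points limit). But: (f) applies — the property is publicly advertised. (g) is triggered (the registered capacity is 220 units, under the 240 units limit), but is set aside by (h): (h) is triggered — a current Class G Certificate is held. (i) would limit (h) — aggregate throughput is 3,670 units, less than the 4,940 units limit — but (j) sets (i) aside: (j) operates against (i): the space is let for business use. (k) would limit (j) — the qualifying period is 255 days, under the 260 days limit — but (l) sets (k) aside: (l) operates against (k): a current Class C Registration is held. (m), which would lift (l), is not triggered — there is no Schedule 1 Exemption Letter in force. (a) is therefore removed.
Exception (b) is satisfied on its face — the property is let furnished; a current Standing Approval is held. But applying paragraphs (n)–(o): (n) operates against (b): a current Category 1 Notice is held. (o) is not engaged (the reportable unit count is 83, short of 92), so (n) stands. So (b) is unavailable.
Exception (c) requires that the owner holds a current Standing Registration from the Halston Regulator; but no current Standing Registration is held, so (c) is unavailable.
Exception (d): there is no written lease; the baseline figure is 190, meeting the 175 threshold; a current Annual Declaration is held — every condition holds. Turning to paragraph (p): (p) applies — a current Standing Waiver is held. (d) is therefore removed.
Exception (e) requires that the number of days the property was let is below 99 days; but the number of days the property was let is 125 days, not below 99 days, so (e) is unavailable.
None of the exceptions is available; § 68.5 applies in full.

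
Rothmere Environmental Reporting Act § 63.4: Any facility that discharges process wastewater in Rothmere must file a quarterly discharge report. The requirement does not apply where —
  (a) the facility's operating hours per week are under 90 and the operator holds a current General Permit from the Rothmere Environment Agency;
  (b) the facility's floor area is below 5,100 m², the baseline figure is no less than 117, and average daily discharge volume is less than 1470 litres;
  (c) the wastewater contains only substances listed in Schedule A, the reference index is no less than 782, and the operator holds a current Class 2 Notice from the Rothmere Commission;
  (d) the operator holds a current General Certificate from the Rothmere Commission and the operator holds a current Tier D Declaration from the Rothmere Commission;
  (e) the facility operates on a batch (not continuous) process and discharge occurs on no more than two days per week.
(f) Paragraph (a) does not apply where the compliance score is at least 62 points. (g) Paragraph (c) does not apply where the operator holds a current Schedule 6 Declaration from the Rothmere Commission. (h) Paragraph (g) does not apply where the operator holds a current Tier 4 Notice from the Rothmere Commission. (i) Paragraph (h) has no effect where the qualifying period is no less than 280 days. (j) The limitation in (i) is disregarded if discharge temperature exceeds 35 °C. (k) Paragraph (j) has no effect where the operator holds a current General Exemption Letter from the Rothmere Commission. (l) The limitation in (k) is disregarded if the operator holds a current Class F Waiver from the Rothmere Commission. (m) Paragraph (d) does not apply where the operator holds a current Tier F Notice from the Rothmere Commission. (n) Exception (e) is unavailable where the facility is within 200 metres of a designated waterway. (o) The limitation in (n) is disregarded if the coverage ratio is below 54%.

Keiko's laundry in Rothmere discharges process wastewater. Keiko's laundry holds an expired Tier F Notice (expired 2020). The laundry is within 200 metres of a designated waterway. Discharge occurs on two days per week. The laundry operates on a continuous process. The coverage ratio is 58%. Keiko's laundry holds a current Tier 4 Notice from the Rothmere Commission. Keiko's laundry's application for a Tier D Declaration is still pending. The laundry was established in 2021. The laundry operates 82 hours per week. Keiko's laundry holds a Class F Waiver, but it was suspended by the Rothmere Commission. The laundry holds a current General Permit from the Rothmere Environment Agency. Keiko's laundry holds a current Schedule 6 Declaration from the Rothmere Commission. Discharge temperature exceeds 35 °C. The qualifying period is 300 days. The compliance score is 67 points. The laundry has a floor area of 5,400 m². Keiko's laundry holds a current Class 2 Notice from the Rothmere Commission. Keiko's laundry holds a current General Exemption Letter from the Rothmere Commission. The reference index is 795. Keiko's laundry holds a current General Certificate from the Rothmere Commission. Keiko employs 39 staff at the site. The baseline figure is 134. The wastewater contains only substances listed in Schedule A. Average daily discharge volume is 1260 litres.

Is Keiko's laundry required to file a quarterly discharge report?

Exception (a) is satisfied on its face — the facility's operating hours per week are 82, under the 90 limit; a current General Permit is held. However, paragraph (f) must be considered: (f) operates against (a): the compliance score is 67 points, meeting the 62 points threshold. Exception (a) does not apply.
Exception (b) does not apply: the facility's floor area is 5,400 m², not below 5,100 m².
All of (c)'s requirements are met (the wastewater is Schedule-A-only; the reference index is 795, meeting the 782 threshold; a current Class 2 Notice is held). Turning to paragraphs (g)–(l): (g) is triggered — a current Schedule 6 Declaration is held. (h) would limit (g) — a current Tier 4 Notice is held — but (i) sets (h) aside: (i) operates against (h): the qualifying period is 300 days, meeting the 280 days threshold. (j) is engaged (discharge temperature exceeds 35 °C), but is itself disapplied by (k): (k) operates against (j): a current General Exemption Letter is held. (l), which would lift (k), does not operate here — no current Class F Waiver is held. Exception (c) does not apply.
Exception (d) does not apply: there is no Tier D Declaration in force.
Exception (e) requires that the facility operates on a batch (not continuous) process; but the facility operates on a continuous process, so (e) is unavailable.
No exception is made out. Keiko's laundry falls within the general rule.

Yes — Keiko's laundry must file a quarterly discharge report.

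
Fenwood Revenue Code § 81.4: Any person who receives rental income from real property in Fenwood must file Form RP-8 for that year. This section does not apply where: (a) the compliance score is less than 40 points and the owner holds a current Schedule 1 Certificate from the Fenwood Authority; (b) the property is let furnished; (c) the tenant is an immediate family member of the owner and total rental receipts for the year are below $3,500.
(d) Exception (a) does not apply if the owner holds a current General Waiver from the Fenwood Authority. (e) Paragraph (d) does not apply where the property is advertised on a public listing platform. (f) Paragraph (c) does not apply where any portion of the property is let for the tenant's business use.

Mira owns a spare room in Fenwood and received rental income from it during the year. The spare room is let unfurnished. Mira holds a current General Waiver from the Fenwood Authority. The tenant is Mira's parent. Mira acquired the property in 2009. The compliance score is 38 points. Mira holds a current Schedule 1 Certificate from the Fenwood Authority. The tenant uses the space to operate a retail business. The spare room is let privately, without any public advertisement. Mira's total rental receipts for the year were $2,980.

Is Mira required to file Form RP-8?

All of (a)'s requirements are met (the compliance score is 38 points, less than the 40 points limit; a current Schedule 1 Certificate is held). Turning to paragraphs (d)–(e): (d) operates against (a): a current General Waiver is held. (e) does not operate here (the property is let privately without advertisement), so (d) stands. (a) is therefore removed.
Exception (b) requires that the property is let furnished; but the property is let unfurnished, so (b) is unavailable.
All of (c)'s requirements are met (the tenant is an immediate family member; total rental receipts for the year are $2,980, below the $3,500 limit). Turning to paragraph (f): (f) operates — the space is let for business use. Exception (c) does not apply.
No exception applies. The general rule governs.

Yes — Mira must file Form RP-8.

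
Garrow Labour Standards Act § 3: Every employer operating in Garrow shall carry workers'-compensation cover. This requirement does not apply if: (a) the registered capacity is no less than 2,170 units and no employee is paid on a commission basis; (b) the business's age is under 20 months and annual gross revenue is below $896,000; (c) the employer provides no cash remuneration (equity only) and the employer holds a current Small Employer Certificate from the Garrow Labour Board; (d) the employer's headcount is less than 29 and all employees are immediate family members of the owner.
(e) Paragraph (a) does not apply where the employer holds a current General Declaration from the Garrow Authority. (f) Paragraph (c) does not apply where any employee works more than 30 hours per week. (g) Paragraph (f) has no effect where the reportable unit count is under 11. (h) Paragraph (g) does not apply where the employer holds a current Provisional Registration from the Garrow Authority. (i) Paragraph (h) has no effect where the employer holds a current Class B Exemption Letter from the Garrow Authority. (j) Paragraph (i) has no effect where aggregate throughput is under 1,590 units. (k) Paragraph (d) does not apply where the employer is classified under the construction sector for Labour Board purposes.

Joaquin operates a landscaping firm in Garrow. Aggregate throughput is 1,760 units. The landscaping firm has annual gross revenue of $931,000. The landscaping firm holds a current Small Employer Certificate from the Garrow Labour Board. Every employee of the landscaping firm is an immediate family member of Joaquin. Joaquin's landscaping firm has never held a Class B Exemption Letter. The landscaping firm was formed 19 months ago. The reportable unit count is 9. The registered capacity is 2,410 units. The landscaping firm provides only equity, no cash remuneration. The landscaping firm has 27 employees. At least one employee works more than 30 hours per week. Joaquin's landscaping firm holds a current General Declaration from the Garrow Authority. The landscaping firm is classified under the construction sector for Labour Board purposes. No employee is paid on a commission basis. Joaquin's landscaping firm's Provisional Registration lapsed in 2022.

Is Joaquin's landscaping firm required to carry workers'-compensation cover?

No — exception (c) applies; Joaquin's landscaping firm is not required to carry workers'-compensation cover.

Exception (a)'s conditions are all satisfied: the registered capacity is 2,410 units, meeting the 2,170 units threshold; no employee is paid on commission. However, paragraph (e) must be considered: (e) is triggered — a current General Declaration is held. So (a) is unavailable.
Exception (b) fails — annual gross revenue is $931,000, not below $896,000.
Exception (c): remuneration is equity-only; a current Small Employer Certificate is held — every condition holds. As to paragraphs (f)–(j): (f) would limit (c) — at least one employee exceeds 30 hours/week — but (g) sets (f) aside: (g) operates against (f): the reportable unit count is 9, under the 11 limit. (h), which would lift (g), is not triggered — no current Provisional Registration is held. So (c) applies.
All of (d)'s requirements are met (the employer's headcount is 27, less than the 29 limit; every employee is an immediate family member). But applying paragraph (k): (k) is triggered — the landscaping firm is classified under the construction sector. Exception (d) does not apply.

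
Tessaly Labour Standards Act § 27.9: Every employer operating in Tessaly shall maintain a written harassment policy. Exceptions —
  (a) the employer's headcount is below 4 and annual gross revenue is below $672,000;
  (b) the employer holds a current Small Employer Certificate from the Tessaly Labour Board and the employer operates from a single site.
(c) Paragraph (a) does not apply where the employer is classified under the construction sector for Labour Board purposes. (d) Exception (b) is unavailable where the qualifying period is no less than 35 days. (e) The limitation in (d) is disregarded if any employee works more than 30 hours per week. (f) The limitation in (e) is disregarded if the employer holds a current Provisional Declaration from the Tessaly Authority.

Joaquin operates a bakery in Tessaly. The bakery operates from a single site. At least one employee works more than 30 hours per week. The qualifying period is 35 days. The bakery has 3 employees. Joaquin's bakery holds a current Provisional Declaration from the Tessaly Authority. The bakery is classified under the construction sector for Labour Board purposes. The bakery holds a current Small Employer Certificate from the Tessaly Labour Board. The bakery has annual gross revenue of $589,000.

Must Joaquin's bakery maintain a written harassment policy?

Exception (a)'s conditions are all satisfied: the employer's headcount is 3, below the 4 limit; annual gross revenue is $589,000, below the $672,000 limit. But applying paragraph (c): (c) is triggered — the bakery is classified under the construction sector. Exception (a) does not apply.
All of (b)'s requirements are met (a current Small Employer Certificate is held; the employer operates from a single site). Turning to paragraphs (d)–(f): (d) operates — the qualifying period is 35 days, meeting the 35 days threshold. (e) is triggered (at least one employee exceeds 30 hours/week), but is itself disapplied by (f): (f) operates — a current Provisional Declaration is held. So (b) is unavailable.
No exception is made out. Joaquin's bakery falls within the general rule.

Yes — Joaquin's bakery must maintain a written harassment policy.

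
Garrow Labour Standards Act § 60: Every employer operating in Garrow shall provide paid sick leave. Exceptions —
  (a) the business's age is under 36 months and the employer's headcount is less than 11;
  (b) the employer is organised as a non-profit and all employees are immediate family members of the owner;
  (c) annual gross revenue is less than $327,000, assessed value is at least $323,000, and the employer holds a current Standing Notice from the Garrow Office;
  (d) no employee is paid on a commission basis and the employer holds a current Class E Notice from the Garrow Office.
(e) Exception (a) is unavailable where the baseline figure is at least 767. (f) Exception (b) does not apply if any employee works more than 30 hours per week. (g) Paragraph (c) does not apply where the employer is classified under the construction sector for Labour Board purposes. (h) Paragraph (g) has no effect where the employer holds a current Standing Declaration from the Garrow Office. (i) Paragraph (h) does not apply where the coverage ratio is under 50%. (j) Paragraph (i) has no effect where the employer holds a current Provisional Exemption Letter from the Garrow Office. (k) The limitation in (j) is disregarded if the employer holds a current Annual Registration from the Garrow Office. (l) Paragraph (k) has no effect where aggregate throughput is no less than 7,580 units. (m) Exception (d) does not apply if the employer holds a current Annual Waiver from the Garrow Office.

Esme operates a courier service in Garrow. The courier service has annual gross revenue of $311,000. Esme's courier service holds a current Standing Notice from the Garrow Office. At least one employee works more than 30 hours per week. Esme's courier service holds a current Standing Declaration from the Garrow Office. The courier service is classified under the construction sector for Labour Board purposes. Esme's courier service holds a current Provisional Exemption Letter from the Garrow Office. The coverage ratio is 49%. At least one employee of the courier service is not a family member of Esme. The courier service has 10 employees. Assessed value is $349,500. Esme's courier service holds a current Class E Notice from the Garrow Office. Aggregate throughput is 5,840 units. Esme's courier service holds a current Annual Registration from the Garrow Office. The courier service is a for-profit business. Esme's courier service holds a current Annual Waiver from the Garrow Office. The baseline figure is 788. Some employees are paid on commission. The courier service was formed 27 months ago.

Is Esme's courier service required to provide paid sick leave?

Exception (a): the business's age is 27 months, under the 36 months limit; the employer's headcount is 10, less than the 11 limit — every condition holds. But: (e) operates against (a): the baseline figure is 788, meeting the 767 threshold. So (a) is unavailable.
Exception (b) requires that the employer is organised as a non-profit; but the employer is for-profit, so (b) is unavailable.
Exception (c) is satisfied on its face — annual gross revenue is $311,000, less than the $327,000 limit; assessed value is $349,500, meeting the $323,000 threshold; a current Standing Notice is held. Turning to paragraphs (g)–(l): (g) is engaged — the courier service is classified under the construction sector. (h) would limit (g) — a current Standing Declaration is held — but (i) sets (h) aside: (i) operates against (h): the coverage ratio is 49%, under the 50% limit. (j) would limit (i) — a current Provisional Exemption Letter is held — but (k) sets (j) aside: (k) operates against (j): a current Annual Registration is held. (l), which would lift (k), is inapplicable — aggregate throughput is 5,840 units, short of 7,580 units. So (c) is unavailable.
Exception (d) does not apply: some employees are paid on commission.
No exception is made out. Esme's courier service falls within the general rule.

Yes — Esme's courier service must provide paid sick leave.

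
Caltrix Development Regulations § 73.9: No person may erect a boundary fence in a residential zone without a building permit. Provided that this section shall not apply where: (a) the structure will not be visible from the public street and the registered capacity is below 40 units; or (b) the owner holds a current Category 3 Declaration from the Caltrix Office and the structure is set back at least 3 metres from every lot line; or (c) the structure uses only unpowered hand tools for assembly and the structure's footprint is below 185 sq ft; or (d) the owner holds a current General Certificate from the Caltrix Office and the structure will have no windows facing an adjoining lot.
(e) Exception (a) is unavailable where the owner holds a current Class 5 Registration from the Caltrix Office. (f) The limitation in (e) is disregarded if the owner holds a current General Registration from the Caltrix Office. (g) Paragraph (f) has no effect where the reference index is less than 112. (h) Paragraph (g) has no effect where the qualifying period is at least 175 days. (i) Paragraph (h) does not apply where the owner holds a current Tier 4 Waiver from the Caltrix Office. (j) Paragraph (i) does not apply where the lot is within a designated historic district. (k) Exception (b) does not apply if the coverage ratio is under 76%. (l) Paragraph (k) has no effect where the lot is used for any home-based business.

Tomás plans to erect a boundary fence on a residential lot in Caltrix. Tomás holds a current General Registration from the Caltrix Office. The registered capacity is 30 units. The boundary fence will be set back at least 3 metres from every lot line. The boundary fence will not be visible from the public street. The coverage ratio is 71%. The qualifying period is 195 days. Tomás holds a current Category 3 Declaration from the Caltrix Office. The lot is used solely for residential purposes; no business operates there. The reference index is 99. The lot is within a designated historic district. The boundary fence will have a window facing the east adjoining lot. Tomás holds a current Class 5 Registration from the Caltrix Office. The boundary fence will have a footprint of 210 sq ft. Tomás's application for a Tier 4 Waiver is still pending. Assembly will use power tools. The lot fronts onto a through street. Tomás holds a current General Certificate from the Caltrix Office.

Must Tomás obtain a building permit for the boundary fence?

All of (a)'s requirements are met (the structure will not be visible from the street; the registered capacity is 30 units, below the 40 units limit). Applying paragraphs (e)–(j): (e) is engaged (a current Class 5 Registration is held), but is overridden by (f): (f) operates — a current General Registration is held. (g) would limit (f) — the reference index is 99, less than the 112 limit — but (h) sets (g) aside: (h) operates against (g): the qualifying period is 195 days, meeting the 175 days threshold. (i) is not triggered (there is no Tier 4 Waiver in force), so (h) stands. So (a) applies.
Exception (b)'s conditions are all satisfied: a current Category 3 Declaration is held; the setback is at least 3 m on every side. Turning to paragraphs (k)–(l): (k) applies — the coverage ratio is 71%, under the 76% limit. (l), which would lift (k), is not engaged — the lot is solely residential. Exception (b) does not apply.
Exception (c) does not apply: assembly uses power tools.
Exception (d) fails — a window faces an adjoining lot.

No — exception (a) applies; Tomás does not need a building permit.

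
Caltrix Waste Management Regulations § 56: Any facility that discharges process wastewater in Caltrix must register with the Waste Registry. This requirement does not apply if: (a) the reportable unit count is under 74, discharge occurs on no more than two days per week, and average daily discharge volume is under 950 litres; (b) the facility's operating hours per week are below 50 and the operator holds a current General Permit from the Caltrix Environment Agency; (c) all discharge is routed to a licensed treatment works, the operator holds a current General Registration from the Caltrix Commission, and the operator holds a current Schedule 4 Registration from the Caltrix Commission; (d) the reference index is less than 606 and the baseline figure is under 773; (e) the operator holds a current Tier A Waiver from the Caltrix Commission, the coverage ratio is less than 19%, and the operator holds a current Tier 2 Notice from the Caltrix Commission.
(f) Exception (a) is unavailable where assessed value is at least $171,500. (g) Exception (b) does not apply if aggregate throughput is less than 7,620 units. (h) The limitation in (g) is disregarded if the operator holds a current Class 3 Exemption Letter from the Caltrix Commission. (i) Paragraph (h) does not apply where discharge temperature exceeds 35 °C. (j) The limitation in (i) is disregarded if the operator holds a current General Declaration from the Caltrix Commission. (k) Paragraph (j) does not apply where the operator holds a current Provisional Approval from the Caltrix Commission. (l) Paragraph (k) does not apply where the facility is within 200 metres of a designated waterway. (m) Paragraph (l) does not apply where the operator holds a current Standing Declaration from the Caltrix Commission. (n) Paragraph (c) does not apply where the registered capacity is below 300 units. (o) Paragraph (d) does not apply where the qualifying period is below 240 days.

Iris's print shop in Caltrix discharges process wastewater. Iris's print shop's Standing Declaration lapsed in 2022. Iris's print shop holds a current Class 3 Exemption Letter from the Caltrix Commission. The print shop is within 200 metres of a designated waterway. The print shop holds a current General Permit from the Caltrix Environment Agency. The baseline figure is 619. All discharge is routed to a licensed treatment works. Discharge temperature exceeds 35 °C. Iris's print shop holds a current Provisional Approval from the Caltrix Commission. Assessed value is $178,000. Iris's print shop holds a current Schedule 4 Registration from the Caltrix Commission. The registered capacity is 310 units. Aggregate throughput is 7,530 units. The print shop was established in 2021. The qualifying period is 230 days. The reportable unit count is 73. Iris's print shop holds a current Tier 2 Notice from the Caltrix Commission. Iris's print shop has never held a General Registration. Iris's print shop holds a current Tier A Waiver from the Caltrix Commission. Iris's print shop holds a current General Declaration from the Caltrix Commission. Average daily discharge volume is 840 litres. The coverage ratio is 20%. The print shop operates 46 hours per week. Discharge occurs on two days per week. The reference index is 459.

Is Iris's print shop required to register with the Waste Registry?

Exception (a) is satisfied on its face — the reportable unit count is 73, under the 74 limit; discharge occurs on no more than two days per week; average daily discharge volume is 840 litres, under the 950 litres limit. But: (f) operates against (a): assessed value is $178,000, meeting the $171,500 threshold. (a) is therefore removed.
Exception (b) is satisfied on its face — the facility's operating hours per week are 46, below the 50 limit; a current General Permit is held. As to paragraphs (g)–(m): (g) is triggered (aggregate throughput is 7,530 units, less than the 7,620 units limit), but is set aside by (h): (h) applies — a current Class 3 Exemption Letter is held. (i) is engaged (discharge temperature exceeds 35 °C), but yields to (j): (j) operates against (i): a current General Declaration is held. (k) is engaged (a current Provisional Approval is held), but is set aside by (l): (l) is triggered — the print shop is within 200 m of a designated waterway. (m), which would lift (l), is inapplicable — no current Standing Declaration is held. So (b) applies.
Exception (c) requires that the operator holds a current General Registration from the Caltrix Commission; but there is no General Registration in force, so (c) is unavailable.
Exception (d) is satisfied on its face — the reference index is 459, less than the 606 limit; the baseline figure is 619, under the 773 limit. Turning to paragraph (o): (o) is triggered — the qualifying period is 230 days, below the 240 days limit. (d) is therefore removed.
Exception (e) does not apply: the coverage ratio is 20%, not less than 19%.

No — exception (b) applies; Iris's print shop is not required to register with the Waste Registry.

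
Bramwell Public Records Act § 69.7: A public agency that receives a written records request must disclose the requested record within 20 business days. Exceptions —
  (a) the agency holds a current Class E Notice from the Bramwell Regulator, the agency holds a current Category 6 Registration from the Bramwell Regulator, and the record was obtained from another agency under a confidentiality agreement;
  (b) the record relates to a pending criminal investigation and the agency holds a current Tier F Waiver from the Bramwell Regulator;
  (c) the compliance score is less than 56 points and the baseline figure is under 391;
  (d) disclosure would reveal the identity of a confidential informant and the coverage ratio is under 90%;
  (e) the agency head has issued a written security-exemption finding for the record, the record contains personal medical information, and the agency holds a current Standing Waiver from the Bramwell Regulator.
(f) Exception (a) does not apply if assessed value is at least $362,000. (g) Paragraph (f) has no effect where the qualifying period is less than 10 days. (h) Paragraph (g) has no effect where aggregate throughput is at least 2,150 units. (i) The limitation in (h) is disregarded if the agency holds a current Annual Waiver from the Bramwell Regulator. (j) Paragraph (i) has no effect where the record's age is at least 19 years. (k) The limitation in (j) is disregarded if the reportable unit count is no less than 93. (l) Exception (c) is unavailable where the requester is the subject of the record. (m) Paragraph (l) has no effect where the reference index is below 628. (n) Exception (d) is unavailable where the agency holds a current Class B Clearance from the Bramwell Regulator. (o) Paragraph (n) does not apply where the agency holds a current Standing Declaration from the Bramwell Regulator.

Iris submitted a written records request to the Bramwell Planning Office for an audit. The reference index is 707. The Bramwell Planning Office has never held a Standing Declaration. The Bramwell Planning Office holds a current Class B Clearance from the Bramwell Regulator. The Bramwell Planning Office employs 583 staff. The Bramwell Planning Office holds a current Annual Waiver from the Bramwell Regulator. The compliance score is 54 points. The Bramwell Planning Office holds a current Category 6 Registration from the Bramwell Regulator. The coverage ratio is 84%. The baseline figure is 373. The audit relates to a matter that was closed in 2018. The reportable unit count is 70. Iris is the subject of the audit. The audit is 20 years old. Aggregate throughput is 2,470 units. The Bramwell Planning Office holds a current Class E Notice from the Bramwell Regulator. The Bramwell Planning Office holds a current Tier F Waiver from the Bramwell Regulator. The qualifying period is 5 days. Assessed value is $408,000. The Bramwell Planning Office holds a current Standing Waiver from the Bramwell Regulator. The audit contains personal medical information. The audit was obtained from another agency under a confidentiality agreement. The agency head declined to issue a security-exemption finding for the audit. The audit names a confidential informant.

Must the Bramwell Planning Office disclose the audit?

Yes — the Bramwell Planning Office must disclose the audit.

All of (a)'s requirements are met (a current Class E Notice is held; a current Category 6 Registration is held; the audit was obtained under a confidentiality agreement). Turning to paragraphs (f)–(k): (f) operates against (a): assessed value is $408,000, meeting the $362,000 threshold. (g) would limit (f) — the qualifying period is 5 days, less than the 10 days limit — but (h) sets (g) aside: (h) operates against (g): aggregate throughput is 2,470 units, meeting the 2,150 units threshold. (i) would limit (h) — a current Annual Waiver is held — but (j) sets (i) aside: (j) operates — the record's age is 20 years, meeting the 19 years threshold. (k) does not operate here (the reportable unit count is 70, short of 93), so (j) stands. (a) is therefore removed.
Exception (b) does not apply: the audit relates to a closed matter.
Exception (c)'s conditions are all satisfied: the compliance score is 54 points, less than the 56 points limit; the baseline figure is 373, under the 391 limit. However, paragraphs (l)–(m) must be considered: (l) operates against (c): Iris is the subject of the audit. (m), which would lift (l), is not triggered — the reference index is 707, not below 628. Exception (c) does not apply.
Exception (d)'s conditions are all satisfied: the audit names a confidential informant; the coverage ratio is 84%, under the 90% limit. But applying paragraphs (n)–(o): (n) operates against (d): a current Class B Clearance is held. (o) is not engaged (the Standing Declaration is not current), so (n) stands. Exception (d) does not apply.
Exception (e) does not apply: the agency head declined to issue a security-exemption finding.
No exception displaces § 69.7.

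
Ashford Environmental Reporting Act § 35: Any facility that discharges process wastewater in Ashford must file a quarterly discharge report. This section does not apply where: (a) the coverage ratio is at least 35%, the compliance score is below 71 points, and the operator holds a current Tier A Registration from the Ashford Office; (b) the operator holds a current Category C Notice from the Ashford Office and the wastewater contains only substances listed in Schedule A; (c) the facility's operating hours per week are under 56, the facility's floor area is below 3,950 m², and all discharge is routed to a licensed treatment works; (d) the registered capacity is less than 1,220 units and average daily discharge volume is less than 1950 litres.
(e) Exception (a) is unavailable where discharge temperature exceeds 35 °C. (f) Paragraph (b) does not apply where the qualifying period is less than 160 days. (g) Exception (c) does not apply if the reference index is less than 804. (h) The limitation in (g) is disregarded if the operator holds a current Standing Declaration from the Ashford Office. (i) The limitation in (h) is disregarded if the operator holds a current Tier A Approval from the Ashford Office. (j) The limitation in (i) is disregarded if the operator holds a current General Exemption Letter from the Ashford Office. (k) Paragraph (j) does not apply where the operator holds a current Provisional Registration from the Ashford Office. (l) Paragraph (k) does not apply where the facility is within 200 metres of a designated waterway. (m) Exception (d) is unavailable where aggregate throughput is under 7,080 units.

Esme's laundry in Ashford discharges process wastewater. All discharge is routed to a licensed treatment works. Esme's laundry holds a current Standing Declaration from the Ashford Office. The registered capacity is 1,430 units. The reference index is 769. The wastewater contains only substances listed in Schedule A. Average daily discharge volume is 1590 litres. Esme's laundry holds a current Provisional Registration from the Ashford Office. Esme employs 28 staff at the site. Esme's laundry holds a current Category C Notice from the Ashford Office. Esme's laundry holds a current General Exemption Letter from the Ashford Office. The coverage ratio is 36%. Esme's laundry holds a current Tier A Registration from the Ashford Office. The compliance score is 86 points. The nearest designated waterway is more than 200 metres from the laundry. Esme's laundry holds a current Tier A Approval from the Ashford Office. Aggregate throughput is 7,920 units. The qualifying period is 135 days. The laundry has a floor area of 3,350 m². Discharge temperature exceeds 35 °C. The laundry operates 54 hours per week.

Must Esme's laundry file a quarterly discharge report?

Exception (a) does not apply: the compliance score is 86 points, not below 71 points.
Exception (b)'s conditions are all satisfied: a current Category C Notice is held; the wastewater is Schedule-A-only. However, paragraph (f) must be considered: (f) operates — the qualifying period is 135 days, less than the 160 days limit. (b) is therefore removed.
All of (c)'s requirements are met (the facility's operating hours per week are 54, under the 56 limit; the facility's floor area is 3,350 m², below the 3,950 m² limit; discharge is routed to a licensed treatment works). But: (g) operates against (c): the reference index is 769, less than the 804 limit. (h) would limit (g) — a current Standing Declaration is held — but (i) sets (h) aside: (i) operates against (h): a current Tier A Approval is held. (j) would limit (i) — a current General Exemption Letter is held — but (k) sets (j) aside: (k) operates against (j): a current Provisional Registration is held. (l) is not triggered (the laundry is more than 200 m from any designated waterway), so (k) stands. So (c) is unavailable.
Exception (d) does not apply: the registered capacity is 1,430 units, not less than 1,220 units.
No exception applies. The general rule governs.

Yes — Esme's laundry must file a quarterly discharge report.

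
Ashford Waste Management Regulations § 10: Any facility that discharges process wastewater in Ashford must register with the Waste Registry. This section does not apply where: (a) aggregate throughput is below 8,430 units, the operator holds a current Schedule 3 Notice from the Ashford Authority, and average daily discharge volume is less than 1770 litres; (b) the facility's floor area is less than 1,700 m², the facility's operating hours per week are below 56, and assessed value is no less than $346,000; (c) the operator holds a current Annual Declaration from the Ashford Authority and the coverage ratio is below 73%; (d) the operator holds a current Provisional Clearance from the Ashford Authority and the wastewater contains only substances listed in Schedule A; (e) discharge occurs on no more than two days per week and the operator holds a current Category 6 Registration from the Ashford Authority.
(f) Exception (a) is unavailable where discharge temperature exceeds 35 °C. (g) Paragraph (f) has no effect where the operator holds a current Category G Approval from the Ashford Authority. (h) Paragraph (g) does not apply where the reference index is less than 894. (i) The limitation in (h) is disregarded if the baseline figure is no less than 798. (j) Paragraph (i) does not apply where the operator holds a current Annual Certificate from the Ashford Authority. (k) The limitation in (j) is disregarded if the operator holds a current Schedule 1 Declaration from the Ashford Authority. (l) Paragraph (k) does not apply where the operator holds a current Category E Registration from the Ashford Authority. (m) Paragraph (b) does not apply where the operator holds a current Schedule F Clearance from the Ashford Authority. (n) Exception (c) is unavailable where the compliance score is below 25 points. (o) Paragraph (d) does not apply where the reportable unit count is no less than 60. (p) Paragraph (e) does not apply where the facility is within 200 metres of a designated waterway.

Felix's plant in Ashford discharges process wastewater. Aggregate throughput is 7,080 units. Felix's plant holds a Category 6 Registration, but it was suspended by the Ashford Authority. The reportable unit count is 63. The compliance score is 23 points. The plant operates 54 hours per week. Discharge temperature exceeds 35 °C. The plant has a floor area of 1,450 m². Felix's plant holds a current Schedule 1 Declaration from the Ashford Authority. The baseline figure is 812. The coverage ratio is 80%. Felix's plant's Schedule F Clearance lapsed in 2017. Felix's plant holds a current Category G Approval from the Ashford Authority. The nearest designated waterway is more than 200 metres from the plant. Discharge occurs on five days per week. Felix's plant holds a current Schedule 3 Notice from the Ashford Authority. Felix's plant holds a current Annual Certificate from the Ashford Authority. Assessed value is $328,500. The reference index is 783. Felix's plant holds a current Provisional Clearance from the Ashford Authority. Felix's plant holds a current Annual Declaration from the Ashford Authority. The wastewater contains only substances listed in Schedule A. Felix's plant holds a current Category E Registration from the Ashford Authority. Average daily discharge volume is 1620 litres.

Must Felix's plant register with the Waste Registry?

Yes — Felix's plant must register with the Waste Registry.

Exception (a): aggregate throughput is 7,080 units, below the 8,430 units limit; a current Schedule 3 Notice is held; average daily discharge volume is 1620 litres, less than the 1770 litres limit — every condition holds. However, paragraphs (f)–(l) must be considered: (f) operates — discharge temperature exceeds 35 °C. (g) would limit (f) — a current Category G Approval is held — but (h) sets (g) aside: (h) operates against (g): the reference index is 783, less than the 894 limit. (i) would limit (h) — the baseline figure is 812, meeting the 798 threshold — but (j) sets (i) aside: (j) operates against (i): a current Annual Certificate is held. (k) would limit (j) — a current Schedule 1 Declaration is held — but (l) sets (k) aside: (l) operates against (k): a current Category E Registration is held. (a) is therefore removed.
Exception (b) fails — assessed value is $328,500, short of $346,000.
Exception (c) requires that the coverage ratio is below 73%; but the coverage ratio is 80%, not below 73%, so (c) is unavailable.
Exception (d)'s conditions are all satisfied: a current Provisional Clearance is held; the wastewater is Schedule-A-only. But applying paragraph (o): (o) applies — the reportable unit count is 63, meeting the 60 threshold. (d) is therefore removed.
Exception (e) fails — discharge occurs on five days per week.
None of the exceptions is available; § 10 applies in full.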